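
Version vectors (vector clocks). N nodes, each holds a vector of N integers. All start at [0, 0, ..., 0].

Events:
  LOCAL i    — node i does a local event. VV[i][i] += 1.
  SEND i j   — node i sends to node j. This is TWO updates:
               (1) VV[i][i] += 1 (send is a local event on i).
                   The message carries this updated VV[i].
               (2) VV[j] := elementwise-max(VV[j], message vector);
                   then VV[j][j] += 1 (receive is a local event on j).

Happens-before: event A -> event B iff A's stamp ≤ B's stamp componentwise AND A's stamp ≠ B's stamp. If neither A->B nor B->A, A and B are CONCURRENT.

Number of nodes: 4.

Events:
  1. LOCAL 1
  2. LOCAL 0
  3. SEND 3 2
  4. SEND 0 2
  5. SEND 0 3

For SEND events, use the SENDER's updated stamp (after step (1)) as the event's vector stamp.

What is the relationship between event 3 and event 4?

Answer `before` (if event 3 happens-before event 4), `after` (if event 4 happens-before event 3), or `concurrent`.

Answer: concurrent

Derivation:
Initial: VV[0]=[0, 0, 0, 0]
Initial: VV[1]=[0, 0, 0, 0]
Initial: VV[2]=[0, 0, 0, 0]
Initial: VV[3]=[0, 0, 0, 0]
Event 1: LOCAL 1: VV[1][1]++ -> VV[1]=[0, 1, 0, 0]
Event 2: LOCAL 0: VV[0][0]++ -> VV[0]=[1, 0, 0, 0]
Event 3: SEND 3->2: VV[3][3]++ -> VV[3]=[0, 0, 0, 1], msg_vec=[0, 0, 0, 1]; VV[2]=max(VV[2],msg_vec) then VV[2][2]++ -> VV[2]=[0, 0, 1, 1]
Event 4: SEND 0->2: VV[0][0]++ -> VV[0]=[2, 0, 0, 0], msg_vec=[2, 0, 0, 0]; VV[2]=max(VV[2],msg_vec) then VV[2][2]++ -> VV[2]=[2, 0, 2, 1]
Event 5: SEND 0->3: VV[0][0]++ -> VV[0]=[3, 0, 0, 0], msg_vec=[3, 0, 0, 0]; VV[3]=max(VV[3],msg_vec) then VV[3][3]++ -> VV[3]=[3, 0, 0, 2]
Event 3 stamp: [0, 0, 0, 1]
Event 4 stamp: [2, 0, 0, 0]
[0, 0, 0, 1] <= [2, 0, 0, 0]? False
[2, 0, 0, 0] <= [0, 0, 0, 1]? False
Relation: concurrent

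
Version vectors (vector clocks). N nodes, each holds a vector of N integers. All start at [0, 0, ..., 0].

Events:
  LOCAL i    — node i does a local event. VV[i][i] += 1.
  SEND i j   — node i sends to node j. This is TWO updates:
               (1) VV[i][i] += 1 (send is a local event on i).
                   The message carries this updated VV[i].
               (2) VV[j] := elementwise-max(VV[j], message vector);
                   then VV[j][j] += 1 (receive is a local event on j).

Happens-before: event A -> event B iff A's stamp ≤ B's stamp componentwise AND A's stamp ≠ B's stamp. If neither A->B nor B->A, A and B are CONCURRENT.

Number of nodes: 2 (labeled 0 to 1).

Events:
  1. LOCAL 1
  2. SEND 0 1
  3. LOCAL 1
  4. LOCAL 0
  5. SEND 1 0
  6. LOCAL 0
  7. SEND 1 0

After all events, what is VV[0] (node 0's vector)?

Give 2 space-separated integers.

Initial: VV[0]=[0, 0]
Initial: VV[1]=[0, 0]
Event 1: LOCAL 1: VV[1][1]++ -> VV[1]=[0, 1]
Event 2: SEND 0->1: VV[0][0]++ -> VV[0]=[1, 0], msg_vec=[1, 0]; VV[1]=max(VV[1],msg_vec) then VV[1][1]++ -> VV[1]=[1, 2]
Event 3: LOCAL 1: VV[1][1]++ -> VV[1]=[1, 3]
Event 4: LOCAL 0: VV[0][0]++ -> VV[0]=[2, 0]
Event 5: SEND 1->0: VV[1][1]++ -> VV[1]=[1, 4], msg_vec=[1, 4]; VV[0]=max(VV[0],msg_vec) then VV[0][0]++ -> VV[0]=[3, 4]
Event 6: LOCAL 0: VV[0][0]++ -> VV[0]=[4, 4]
Event 7: SEND 1->0: VV[1][1]++ -> VV[1]=[1, 5], msg_vec=[1, 5]; VV[0]=max(VV[0],msg_vec) then VV[0][0]++ -> VV[0]=[5, 5]
Final vectors: VV[0]=[5, 5]; VV[1]=[1, 5]

Answer: 5 5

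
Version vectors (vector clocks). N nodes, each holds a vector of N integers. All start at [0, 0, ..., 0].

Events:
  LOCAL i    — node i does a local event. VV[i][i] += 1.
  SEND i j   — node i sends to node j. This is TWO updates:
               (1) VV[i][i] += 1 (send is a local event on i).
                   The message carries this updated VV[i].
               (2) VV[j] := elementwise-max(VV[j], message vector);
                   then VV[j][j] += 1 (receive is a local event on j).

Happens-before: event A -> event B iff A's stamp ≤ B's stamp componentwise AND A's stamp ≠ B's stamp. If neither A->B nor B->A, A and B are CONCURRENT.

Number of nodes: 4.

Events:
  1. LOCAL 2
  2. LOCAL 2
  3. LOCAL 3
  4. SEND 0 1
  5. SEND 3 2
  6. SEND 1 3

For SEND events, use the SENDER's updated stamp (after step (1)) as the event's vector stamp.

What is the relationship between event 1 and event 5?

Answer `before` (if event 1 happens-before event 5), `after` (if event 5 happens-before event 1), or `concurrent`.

Answer: concurrent

Derivation:
Initial: VV[0]=[0, 0, 0, 0]
Initial: VV[1]=[0, 0, 0, 0]
Initial: VV[2]=[0, 0, 0, 0]
Initial: VV[3]=[0, 0, 0, 0]
Event 1: LOCAL 2: VV[2][2]++ -> VV[2]=[0, 0, 1, 0]
Event 2: LOCAL 2: VV[2][2]++ -> VV[2]=[0, 0, 2, 0]
Event 3: LOCAL 3: VV[3][3]++ -> VV[3]=[0, 0, 0, 1]
Event 4: SEND 0->1: VV[0][0]++ -> VV[0]=[1, 0, 0, 0], msg_vec=[1, 0, 0, 0]; VV[1]=max(VV[1],msg_vec) then VV[1][1]++ -> VV[1]=[1, 1, 0, 0]
Event 5: SEND 3->2: VV[3][3]++ -> VV[3]=[0, 0, 0, 2], msg_vec=[0, 0, 0, 2]; VV[2]=max(VV[2],msg_vec) then VV[2][2]++ -> VV[2]=[0, 0, 3, 2]
Event 6: SEND 1->3: VV[1][1]++ -> VV[1]=[1, 2, 0, 0], msg_vec=[1, 2, 0, 0]; VV[3]=max(VV[3],msg_vec) then VV[3][3]++ -> VV[3]=[1, 2, 0, 3]
Event 1 stamp: [0, 0, 1, 0]
Event 5 stamp: [0, 0, 0, 2]
[0, 0, 1, 0] <= [0, 0, 0, 2]? False
[0, 0, 0, 2] <= [0, 0, 1, 0]? False
Relation: concurrent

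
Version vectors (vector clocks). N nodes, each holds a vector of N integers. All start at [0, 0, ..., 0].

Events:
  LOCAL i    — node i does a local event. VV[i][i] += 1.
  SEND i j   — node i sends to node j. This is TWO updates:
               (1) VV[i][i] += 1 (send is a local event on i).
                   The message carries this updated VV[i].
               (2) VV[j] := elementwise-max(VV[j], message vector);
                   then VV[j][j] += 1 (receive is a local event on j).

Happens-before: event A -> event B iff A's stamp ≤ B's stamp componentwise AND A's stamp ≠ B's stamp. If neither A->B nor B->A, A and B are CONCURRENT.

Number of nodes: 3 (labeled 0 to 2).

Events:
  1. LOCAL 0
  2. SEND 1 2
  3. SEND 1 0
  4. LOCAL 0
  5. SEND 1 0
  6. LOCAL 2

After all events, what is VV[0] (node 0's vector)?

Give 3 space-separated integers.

Initial: VV[0]=[0, 0, 0]
Initial: VV[1]=[0, 0, 0]
Initial: VV[2]=[0, 0, 0]
Event 1: LOCAL 0: VV[0][0]++ -> VV[0]=[1, 0, 0]
Event 2: SEND 1->2: VV[1][1]++ -> VV[1]=[0, 1, 0], msg_vec=[0, 1, 0]; VV[2]=max(VV[2],msg_vec) then VV[2][2]++ -> VV[2]=[0, 1, 1]
Event 3: SEND 1->0: VV[1][1]++ -> VV[1]=[0, 2, 0], msg_vec=[0, 2, 0]; VV[0]=max(VV[0],msg_vec) then VV[0][0]++ -> VV[0]=[2, 2, 0]
Event 4: LOCAL 0: VV[0][0]++ -> VV[0]=[3, 2, 0]
Event 5: SEND 1->0: VV[1][1]++ -> VV[1]=[0, 3, 0], msg_vec=[0, 3, 0]; VV[0]=max(VV[0],msg_vec) then VV[0][0]++ -> VV[0]=[4, 3, 0]
Event 6: LOCAL 2: VV[2][2]++ -> VV[2]=[0, 1, 2]
Final vectors: VV[0]=[4, 3, 0]; VV[1]=[0, 3, 0]; VV[2]=[0, 1, 2]

Answer: 4 3 0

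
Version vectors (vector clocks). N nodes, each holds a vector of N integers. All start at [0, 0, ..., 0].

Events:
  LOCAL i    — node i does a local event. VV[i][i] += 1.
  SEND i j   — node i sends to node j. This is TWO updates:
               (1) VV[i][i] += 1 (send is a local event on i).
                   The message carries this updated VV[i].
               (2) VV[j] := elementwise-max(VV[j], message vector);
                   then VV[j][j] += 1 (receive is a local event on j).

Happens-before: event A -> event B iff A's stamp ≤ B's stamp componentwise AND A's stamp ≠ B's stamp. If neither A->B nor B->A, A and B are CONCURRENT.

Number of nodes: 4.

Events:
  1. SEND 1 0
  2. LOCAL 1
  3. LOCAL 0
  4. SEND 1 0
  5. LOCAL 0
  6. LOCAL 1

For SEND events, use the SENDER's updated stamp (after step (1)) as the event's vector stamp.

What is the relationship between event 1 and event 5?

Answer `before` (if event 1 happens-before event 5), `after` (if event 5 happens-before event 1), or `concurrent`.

Answer: before

Derivation:
Initial: VV[0]=[0, 0, 0, 0]
Initial: VV[1]=[0, 0, 0, 0]
Initial: VV[2]=[0, 0, 0, 0]
Initial: VV[3]=[0, 0, 0, 0]
Event 1: SEND 1->0: VV[1][1]++ -> VV[1]=[0, 1, 0, 0], msg_vec=[0, 1, 0, 0]; VV[0]=max(VV[0],msg_vec) then VV[0][0]++ -> VV[0]=[1, 1, 0, 0]
Event 2: LOCAL 1: VV[1][1]++ -> VV[1]=[0, 2, 0, 0]
Event 3: LOCAL 0: VV[0][0]++ -> VV[0]=[2, 1, 0, 0]
Event 4: SEND 1->0: VV[1][1]++ -> VV[1]=[0, 3, 0, 0], msg_vec=[0, 3, 0, 0]; VV[0]=max(VV[0],msg_vec) then VV[0][0]++ -> VV[0]=[3, 3, 0, 0]
Event 5: LOCAL 0: VV[0][0]++ -> VV[0]=[4, 3, 0, 0]
Event 6: LOCAL 1: VV[1][1]++ -> VV[1]=[0, 4, 0, 0]
Event 1 stamp: [0, 1, 0, 0]
Event 5 stamp: [4, 3, 0, 0]
[0, 1, 0, 0] <= [4, 3, 0, 0]? True
[4, 3, 0, 0] <= [0, 1, 0, 0]? False
Relation: before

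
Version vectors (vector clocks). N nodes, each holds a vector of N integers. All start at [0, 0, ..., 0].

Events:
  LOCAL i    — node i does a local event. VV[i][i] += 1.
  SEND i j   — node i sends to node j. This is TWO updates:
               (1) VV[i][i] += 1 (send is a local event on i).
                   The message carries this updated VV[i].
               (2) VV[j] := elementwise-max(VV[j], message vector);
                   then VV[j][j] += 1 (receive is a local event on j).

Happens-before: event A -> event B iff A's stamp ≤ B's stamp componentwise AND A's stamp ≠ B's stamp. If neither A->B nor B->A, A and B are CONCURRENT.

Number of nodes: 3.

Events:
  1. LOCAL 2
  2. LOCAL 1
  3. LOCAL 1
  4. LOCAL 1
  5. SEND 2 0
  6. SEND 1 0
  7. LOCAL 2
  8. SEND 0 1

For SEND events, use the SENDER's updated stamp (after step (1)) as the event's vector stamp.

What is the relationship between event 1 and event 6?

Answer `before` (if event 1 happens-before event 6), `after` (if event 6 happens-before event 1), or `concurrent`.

Initial: VV[0]=[0, 0, 0]
Initial: VV[1]=[0, 0, 0]
Initial: VV[2]=[0, 0, 0]
Event 1: LOCAL 2: VV[2][2]++ -> VV[2]=[0, 0, 1]
Event 2: LOCAL 1: VV[1][1]++ -> VV[1]=[0, 1, 0]
Event 3: LOCAL 1: VV[1][1]++ -> VV[1]=[0, 2, 0]
Event 4: LOCAL 1: VV[1][1]++ -> VV[1]=[0, 3, 0]
Event 5: SEND 2->0: VV[2][2]++ -> VV[2]=[0, 0, 2], msg_vec=[0, 0, 2]; VV[0]=max(VV[0],msg_vec) then VV[0][0]++ -> VV[0]=[1, 0, 2]
Event 6: SEND 1->0: VV[1][1]++ -> VV[1]=[0, 4, 0], msg_vec=[0, 4, 0]; VV[0]=max(VV[0],msg_vec) then VV[0][0]++ -> VV[0]=[2, 4, 2]
Event 7: LOCAL 2: VV[2][2]++ -> VV[2]=[0, 0, 3]
Event 8: SEND 0->1: VV[0][0]++ -> VV[0]=[3, 4, 2], msg_vec=[3, 4, 2]; VV[1]=max(VV[1],msg_vec) then VV[1][1]++ -> VV[1]=[3, 5, 2]
Event 1 stamp: [0, 0, 1]
Event 6 stamp: [0, 4, 0]
[0, 0, 1] <= [0, 4, 0]? False
[0, 4, 0] <= [0, 0, 1]? False
Relation: concurrent

Answer: concurrent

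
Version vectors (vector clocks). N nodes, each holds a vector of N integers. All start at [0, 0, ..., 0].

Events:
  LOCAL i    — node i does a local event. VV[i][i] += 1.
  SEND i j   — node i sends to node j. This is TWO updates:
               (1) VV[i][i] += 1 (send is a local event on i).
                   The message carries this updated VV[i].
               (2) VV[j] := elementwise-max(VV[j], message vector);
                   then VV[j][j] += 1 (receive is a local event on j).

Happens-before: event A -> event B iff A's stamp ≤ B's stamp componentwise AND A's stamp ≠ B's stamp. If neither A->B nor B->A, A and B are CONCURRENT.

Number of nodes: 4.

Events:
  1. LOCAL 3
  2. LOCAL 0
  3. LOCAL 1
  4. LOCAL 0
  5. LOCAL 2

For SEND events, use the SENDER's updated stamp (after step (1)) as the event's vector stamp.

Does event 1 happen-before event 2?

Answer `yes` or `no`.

Answer: no

Derivation:
Initial: VV[0]=[0, 0, 0, 0]
Initial: VV[1]=[0, 0, 0, 0]
Initial: VV[2]=[0, 0, 0, 0]
Initial: VV[3]=[0, 0, 0, 0]
Event 1: LOCAL 3: VV[3][3]++ -> VV[3]=[0, 0, 0, 1]
Event 2: LOCAL 0: VV[0][0]++ -> VV[0]=[1, 0, 0, 0]
Event 3: LOCAL 1: VV[1][1]++ -> VV[1]=[0, 1, 0, 0]
Event 4: LOCAL 0: VV[0][0]++ -> VV[0]=[2, 0, 0, 0]
Event 5: LOCAL 2: VV[2][2]++ -> VV[2]=[0, 0, 1, 0]
Event 1 stamp: [0, 0, 0, 1]
Event 2 stamp: [1, 0, 0, 0]
[0, 0, 0, 1] <= [1, 0, 0, 0]? False. Equal? False. Happens-before: False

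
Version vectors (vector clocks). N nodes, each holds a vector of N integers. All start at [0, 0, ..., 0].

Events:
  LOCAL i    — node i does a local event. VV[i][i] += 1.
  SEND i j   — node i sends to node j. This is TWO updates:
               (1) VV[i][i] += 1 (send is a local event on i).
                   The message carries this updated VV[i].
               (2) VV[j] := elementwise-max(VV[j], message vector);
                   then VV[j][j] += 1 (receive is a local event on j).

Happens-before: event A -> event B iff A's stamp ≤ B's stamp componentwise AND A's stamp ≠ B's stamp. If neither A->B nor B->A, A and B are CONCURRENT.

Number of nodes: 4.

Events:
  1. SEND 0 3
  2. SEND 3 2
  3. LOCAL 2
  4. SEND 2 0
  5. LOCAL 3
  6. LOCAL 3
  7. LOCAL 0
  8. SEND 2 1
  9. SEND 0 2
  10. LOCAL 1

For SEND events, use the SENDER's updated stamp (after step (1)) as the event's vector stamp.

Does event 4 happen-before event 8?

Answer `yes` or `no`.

Initial: VV[0]=[0, 0, 0, 0]
Initial: VV[1]=[0, 0, 0, 0]
Initial: VV[2]=[0, 0, 0, 0]
Initial: VV[3]=[0, 0, 0, 0]
Event 1: SEND 0->3: VV[0][0]++ -> VV[0]=[1, 0, 0, 0], msg_vec=[1, 0, 0, 0]; VV[3]=max(VV[3],msg_vec) then VV[3][3]++ -> VV[3]=[1, 0, 0, 1]
Event 2: SEND 3->2: VV[3][3]++ -> VV[3]=[1, 0, 0, 2], msg_vec=[1, 0, 0, 2]; VV[2]=max(VV[2],msg_vec) then VV[2][2]++ -> VV[2]=[1, 0, 1, 2]
Event 3: LOCAL 2: VV[2][2]++ -> VV[2]=[1, 0, 2, 2]
Event 4: SEND 2->0: VV[2][2]++ -> VV[2]=[1, 0, 3, 2], msg_vec=[1, 0, 3, 2]; VV[0]=max(VV[0],msg_vec) then VV[0][0]++ -> VV[0]=[2, 0, 3, 2]
Event 5: LOCAL 3: VV[3][3]++ -> VV[3]=[1, 0, 0, 3]
Event 6: LOCAL 3: VV[3][3]++ -> VV[3]=[1, 0, 0, 4]
Event 7: LOCAL 0: VV[0][0]++ -> VV[0]=[3, 0, 3, 2]
Event 8: SEND 2->1: VV[2][2]++ -> VV[2]=[1, 0, 4, 2], msg_vec=[1, 0, 4, 2]; VV[1]=max(VV[1],msg_vec) then VV[1][1]++ -> VV[1]=[1, 1, 4, 2]
Event 9: SEND 0->2: VV[0][0]++ -> VV[0]=[4, 0, 3, 2], msg_vec=[4, 0, 3, 2]; VV[2]=max(VV[2],msg_vec) then VV[2][2]++ -> VV[2]=[4, 0, 5, 2]
Event 10: LOCAL 1: VV[1][1]++ -> VV[1]=[1, 2, 4, 2]
Event 4 stamp: [1, 0, 3, 2]
Event 8 stamp: [1, 0, 4, 2]
[1, 0, 3, 2] <= [1, 0, 4, 2]? True. Equal? False. Happens-before: True

Answer: yes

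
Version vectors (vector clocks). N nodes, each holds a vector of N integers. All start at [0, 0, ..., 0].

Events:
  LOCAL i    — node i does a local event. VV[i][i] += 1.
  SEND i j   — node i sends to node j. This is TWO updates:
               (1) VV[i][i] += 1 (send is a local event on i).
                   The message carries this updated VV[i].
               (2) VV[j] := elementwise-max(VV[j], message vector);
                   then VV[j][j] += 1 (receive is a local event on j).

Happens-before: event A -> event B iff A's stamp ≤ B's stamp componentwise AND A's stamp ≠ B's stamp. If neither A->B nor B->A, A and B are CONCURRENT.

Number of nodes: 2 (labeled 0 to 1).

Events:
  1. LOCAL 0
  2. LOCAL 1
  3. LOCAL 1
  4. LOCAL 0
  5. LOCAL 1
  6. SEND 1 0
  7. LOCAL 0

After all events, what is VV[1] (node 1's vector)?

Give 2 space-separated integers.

Answer: 0 4

Derivation:
Initial: VV[0]=[0, 0]
Initial: VV[1]=[0, 0]
Event 1: LOCAL 0: VV[0][0]++ -> VV[0]=[1, 0]
Event 2: LOCAL 1: VV[1][1]++ -> VV[1]=[0, 1]
Event 3: LOCAL 1: VV[1][1]++ -> VV[1]=[0, 2]
Event 4: LOCAL 0: VV[0][0]++ -> VV[0]=[2, 0]
Event 5: LOCAL 1: VV[1][1]++ -> VV[1]=[0, 3]
Event 6: SEND 1->0: VV[1][1]++ -> VV[1]=[0, 4], msg_vec=[0, 4]; VV[0]=max(VV[0],msg_vec) then VV[0][0]++ -> VV[0]=[3, 4]
Event 7: LOCAL 0: VV[0][0]++ -> VV[0]=[4, 4]
Final vectors: VV[0]=[4, 4]; VV[1]=[0, 4]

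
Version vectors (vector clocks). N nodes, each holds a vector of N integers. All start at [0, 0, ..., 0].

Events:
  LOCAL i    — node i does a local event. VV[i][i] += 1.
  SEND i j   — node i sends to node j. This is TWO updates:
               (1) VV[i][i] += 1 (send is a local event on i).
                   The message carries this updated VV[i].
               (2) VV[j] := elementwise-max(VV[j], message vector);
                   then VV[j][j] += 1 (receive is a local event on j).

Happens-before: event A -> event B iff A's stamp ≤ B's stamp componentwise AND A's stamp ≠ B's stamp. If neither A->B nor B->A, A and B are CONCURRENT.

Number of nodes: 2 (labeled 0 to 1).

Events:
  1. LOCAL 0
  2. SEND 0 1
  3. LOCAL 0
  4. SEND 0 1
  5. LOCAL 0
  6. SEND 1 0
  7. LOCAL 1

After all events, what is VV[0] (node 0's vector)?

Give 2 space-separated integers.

Initial: VV[0]=[0, 0]
Initial: VV[1]=[0, 0]
Event 1: LOCAL 0: VV[0][0]++ -> VV[0]=[1, 0]
Event 2: SEND 0->1: VV[0][0]++ -> VV[0]=[2, 0], msg_vec=[2, 0]; VV[1]=max(VV[1],msg_vec) then VV[1][1]++ -> VV[1]=[2, 1]
Event 3: LOCAL 0: VV[0][0]++ -> VV[0]=[3, 0]
Event 4: SEND 0->1: VV[0][0]++ -> VV[0]=[4, 0], msg_vec=[4, 0]; VV[1]=max(VV[1],msg_vec) then VV[1][1]++ -> VV[1]=[4, 2]
Event 5: LOCAL 0: VV[0][0]++ -> VV[0]=[5, 0]
Event 6: SEND 1->0: VV[1][1]++ -> VV[1]=[4, 3], msg_vec=[4, 3]; VV[0]=max(VV[0],msg_vec) then VV[0][0]++ -> VV[0]=[6, 3]
Event 7: LOCAL 1: VV[1][1]++ -> VV[1]=[4, 4]
Final vectors: VV[0]=[6, 3]; VV[1]=[4, 4]

Answer: 6 3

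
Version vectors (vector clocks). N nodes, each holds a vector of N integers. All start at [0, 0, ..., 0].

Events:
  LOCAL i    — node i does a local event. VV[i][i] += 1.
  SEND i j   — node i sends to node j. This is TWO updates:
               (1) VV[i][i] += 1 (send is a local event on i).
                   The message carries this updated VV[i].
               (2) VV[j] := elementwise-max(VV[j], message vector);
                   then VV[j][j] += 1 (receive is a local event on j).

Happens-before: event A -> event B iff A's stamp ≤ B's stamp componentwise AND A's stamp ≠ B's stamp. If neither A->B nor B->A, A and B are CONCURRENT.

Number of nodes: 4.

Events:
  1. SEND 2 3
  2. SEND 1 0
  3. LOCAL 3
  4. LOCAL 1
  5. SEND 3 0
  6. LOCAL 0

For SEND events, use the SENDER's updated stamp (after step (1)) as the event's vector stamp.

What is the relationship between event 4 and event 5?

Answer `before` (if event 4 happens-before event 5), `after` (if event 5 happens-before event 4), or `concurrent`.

Answer: concurrent

Derivation:
Initial: VV[0]=[0, 0, 0, 0]
Initial: VV[1]=[0, 0, 0, 0]
Initial: VV[2]=[0, 0, 0, 0]
Initial: VV[3]=[0, 0, 0, 0]
Event 1: SEND 2->3: VV[2][2]++ -> VV[2]=[0, 0, 1, 0], msg_vec=[0, 0, 1, 0]; VV[3]=max(VV[3],msg_vec) then VV[3][3]++ -> VV[3]=[0, 0, 1, 1]
Event 2: SEND 1->0: VV[1][1]++ -> VV[1]=[0, 1, 0, 0], msg_vec=[0, 1, 0, 0]; VV[0]=max(VV[0],msg_vec) then VV[0][0]++ -> VV[0]=[1, 1, 0, 0]
Event 3: LOCAL 3: VV[3][3]++ -> VV[3]=[0, 0, 1, 2]
Event 4: LOCAL 1: VV[1][1]++ -> VV[1]=[0, 2, 0, 0]
Event 5: SEND 3->0: VV[3][3]++ -> VV[3]=[0, 0, 1, 3], msg_vec=[0, 0, 1, 3]; VV[0]=max(VV[0],msg_vec) then VV[0][0]++ -> VV[0]=[2, 1, 1, 3]
Event 6: LOCAL 0: VV[0][0]++ -> VV[0]=[3, 1, 1, 3]
Event 4 stamp: [0, 2, 0, 0]
Event 5 stamp: [0, 0, 1, 3]
[0, 2, 0, 0] <= [0, 0, 1, 3]? False
[0, 0, 1, 3] <= [0, 2, 0, 0]? False
Relation: concurrent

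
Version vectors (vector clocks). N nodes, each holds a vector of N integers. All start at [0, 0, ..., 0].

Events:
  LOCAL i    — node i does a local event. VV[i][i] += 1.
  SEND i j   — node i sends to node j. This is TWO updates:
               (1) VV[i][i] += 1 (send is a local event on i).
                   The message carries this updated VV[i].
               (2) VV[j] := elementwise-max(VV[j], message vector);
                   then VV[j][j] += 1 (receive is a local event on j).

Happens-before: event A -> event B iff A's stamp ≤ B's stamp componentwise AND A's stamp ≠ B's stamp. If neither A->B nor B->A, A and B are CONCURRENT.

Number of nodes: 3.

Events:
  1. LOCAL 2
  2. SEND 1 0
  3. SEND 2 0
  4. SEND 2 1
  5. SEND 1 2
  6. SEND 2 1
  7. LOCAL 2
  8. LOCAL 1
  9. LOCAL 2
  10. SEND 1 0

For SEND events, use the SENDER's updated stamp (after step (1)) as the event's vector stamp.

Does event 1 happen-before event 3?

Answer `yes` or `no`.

Answer: yes

Derivation:
Initial: VV[0]=[0, 0, 0]
Initial: VV[1]=[0, 0, 0]
Initial: VV[2]=[0, 0, 0]
Event 1: LOCAL 2: VV[2][2]++ -> VV[2]=[0, 0, 1]
Event 2: SEND 1->0: VV[1][1]++ -> VV[1]=[0, 1, 0], msg_vec=[0, 1, 0]; VV[0]=max(VV[0],msg_vec) then VV[0][0]++ -> VV[0]=[1, 1, 0]
Event 3: SEND 2->0: VV[2][2]++ -> VV[2]=[0, 0, 2], msg_vec=[0, 0, 2]; VV[0]=max(VV[0],msg_vec) then VV[0][0]++ -> VV[0]=[2, 1, 2]
Event 4: SEND 2->1: VV[2][2]++ -> VV[2]=[0, 0, 3], msg_vec=[0, 0, 3]; VV[1]=max(VV[1],msg_vec) then VV[1][1]++ -> VV[1]=[0, 2, 3]
Event 5: SEND 1->2: VV[1][1]++ -> VV[1]=[0, 3, 3], msg_vec=[0, 3, 3]; VV[2]=max(VV[2],msg_vec) then VV[2][2]++ -> VV[2]=[0, 3, 4]
Event 6: SEND 2->1: VV[2][2]++ -> VV[2]=[0, 3, 5], msg_vec=[0, 3, 5]; VV[1]=max(VV[1],msg_vec) then VV[1][1]++ -> VV[1]=[0, 4, 5]
Event 7: LOCAL 2: VV[2][2]++ -> VV[2]=[0, 3, 6]
Event 8: LOCAL 1: VV[1][1]++ -> VV[1]=[0, 5, 5]
Event 9: LOCAL 2: VV[2][2]++ -> VV[2]=[0, 3, 7]
Event 10: SEND 1->0: VV[1][1]++ -> VV[1]=[0, 6, 5], msg_vec=[0, 6, 5]; VV[0]=max(VV[0],msg_vec) then VV[0][0]++ -> VV[0]=[3, 6, 5]
Event 1 stamp: [0, 0, 1]
Event 3 stamp: [0, 0, 2]
[0, 0, 1] <= [0, 0, 2]? True. Equal? False. Happens-before: True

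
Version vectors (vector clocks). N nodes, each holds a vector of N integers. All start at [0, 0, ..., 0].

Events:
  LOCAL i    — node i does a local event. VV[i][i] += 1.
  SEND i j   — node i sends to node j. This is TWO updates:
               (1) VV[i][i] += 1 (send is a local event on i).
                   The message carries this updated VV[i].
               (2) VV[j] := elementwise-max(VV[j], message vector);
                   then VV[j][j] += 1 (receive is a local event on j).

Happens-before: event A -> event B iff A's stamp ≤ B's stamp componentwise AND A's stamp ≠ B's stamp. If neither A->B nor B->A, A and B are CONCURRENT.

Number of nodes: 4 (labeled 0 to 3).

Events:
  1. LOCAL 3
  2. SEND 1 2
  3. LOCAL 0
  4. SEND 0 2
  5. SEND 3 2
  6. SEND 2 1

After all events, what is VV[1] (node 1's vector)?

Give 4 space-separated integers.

Answer: 2 2 4 2

Derivation:
Initial: VV[0]=[0, 0, 0, 0]
Initial: VV[1]=[0, 0, 0, 0]
Initial: VV[2]=[0, 0, 0, 0]
Initial: VV[3]=[0, 0, 0, 0]
Event 1: LOCAL 3: VV[3][3]++ -> VV[3]=[0, 0, 0, 1]
Event 2: SEND 1->2: VV[1][1]++ -> VV[1]=[0, 1, 0, 0], msg_vec=[0, 1, 0, 0]; VV[2]=max(VV[2],msg_vec) then VV[2][2]++ -> VV[2]=[0, 1, 1, 0]
Event 3: LOCAL 0: VV[0][0]++ -> VV[0]=[1, 0, 0, 0]
Event 4: SEND 0->2: VV[0][0]++ -> VV[0]=[2, 0, 0, 0], msg_vec=[2, 0, 0, 0]; VV[2]=max(VV[2],msg_vec) then VV[2][2]++ -> VV[2]=[2, 1, 2, 0]
Event 5: SEND 3->2: VV[3][3]++ -> VV[3]=[0, 0, 0, 2], msg_vec=[0, 0, 0, 2]; VV[2]=max(VV[2],msg_vec) then VV[2][2]++ -> VV[2]=[2, 1, 3, 2]
Event 6: SEND 2->1: VV[2][2]++ -> VV[2]=[2, 1, 4, 2], msg_vec=[2, 1, 4, 2]; VV[1]=max(VV[1],msg_vec) then VV[1][1]++ -> VV[1]=[2, 2, 4, 2]
Final vectors: VV[0]=[2, 0, 0, 0]; VV[1]=[2, 2, 4, 2]; VV[2]=[2, 1, 4, 2]; VV[3]=[0, 0, 0, 2]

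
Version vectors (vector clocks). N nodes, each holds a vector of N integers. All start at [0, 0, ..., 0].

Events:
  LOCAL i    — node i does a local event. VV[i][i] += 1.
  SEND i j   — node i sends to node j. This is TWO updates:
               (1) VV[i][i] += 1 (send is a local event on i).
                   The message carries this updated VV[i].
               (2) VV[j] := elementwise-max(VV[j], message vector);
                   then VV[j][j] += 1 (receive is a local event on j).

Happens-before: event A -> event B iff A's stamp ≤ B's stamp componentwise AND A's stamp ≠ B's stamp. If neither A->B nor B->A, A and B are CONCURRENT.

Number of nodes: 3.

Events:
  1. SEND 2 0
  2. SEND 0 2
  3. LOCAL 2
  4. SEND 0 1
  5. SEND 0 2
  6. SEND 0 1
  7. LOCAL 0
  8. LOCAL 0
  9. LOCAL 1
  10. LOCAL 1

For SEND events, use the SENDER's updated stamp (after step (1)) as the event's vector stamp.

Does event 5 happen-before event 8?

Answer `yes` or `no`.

Initial: VV[0]=[0, 0, 0]
Initial: VV[1]=[0, 0, 0]
Initial: VV[2]=[0, 0, 0]
Event 1: SEND 2->0: VV[2][2]++ -> VV[2]=[0, 0, 1], msg_vec=[0, 0, 1]; VV[0]=max(VV[0],msg_vec) then VV[0][0]++ -> VV[0]=[1, 0, 1]
Event 2: SEND 0->2: VV[0][0]++ -> VV[0]=[2, 0, 1], msg_vec=[2, 0, 1]; VV[2]=max(VV[2],msg_vec) then VV[2][2]++ -> VV[2]=[2, 0, 2]
Event 3: LOCAL 2: VV[2][2]++ -> VV[2]=[2, 0, 3]
Event 4: SEND 0->1: VV[0][0]++ -> VV[0]=[3, 0, 1], msg_vec=[3, 0, 1]; VV[1]=max(VV[1],msg_vec) then VV[1][1]++ -> VV[1]=[3, 1, 1]
Event 5: SEND 0->2: VV[0][0]++ -> VV[0]=[4, 0, 1], msg_vec=[4, 0, 1]; VV[2]=max(VV[2],msg_vec) then VV[2][2]++ -> VV[2]=[4, 0, 4]
Event 6: SEND 0->1: VV[0][0]++ -> VV[0]=[5, 0, 1], msg_vec=[5, 0, 1]; VV[1]=max(VV[1],msg_vec) then VV[1][1]++ -> VV[1]=[5, 2, 1]
Event 7: LOCAL 0: VV[0][0]++ -> VV[0]=[6, 0, 1]
Event 8: LOCAL 0: VV[0][0]++ -> VV[0]=[7, 0, 1]
Event 9: LOCAL 1: VV[1][1]++ -> VV[1]=[5, 3, 1]
Event 10: LOCAL 1: VV[1][1]++ -> VV[1]=[5, 4, 1]
Event 5 stamp: [4, 0, 1]
Event 8 stamp: [7, 0, 1]
[4, 0, 1] <= [7, 0, 1]? True. Equal? False. Happens-before: True

Answer: yes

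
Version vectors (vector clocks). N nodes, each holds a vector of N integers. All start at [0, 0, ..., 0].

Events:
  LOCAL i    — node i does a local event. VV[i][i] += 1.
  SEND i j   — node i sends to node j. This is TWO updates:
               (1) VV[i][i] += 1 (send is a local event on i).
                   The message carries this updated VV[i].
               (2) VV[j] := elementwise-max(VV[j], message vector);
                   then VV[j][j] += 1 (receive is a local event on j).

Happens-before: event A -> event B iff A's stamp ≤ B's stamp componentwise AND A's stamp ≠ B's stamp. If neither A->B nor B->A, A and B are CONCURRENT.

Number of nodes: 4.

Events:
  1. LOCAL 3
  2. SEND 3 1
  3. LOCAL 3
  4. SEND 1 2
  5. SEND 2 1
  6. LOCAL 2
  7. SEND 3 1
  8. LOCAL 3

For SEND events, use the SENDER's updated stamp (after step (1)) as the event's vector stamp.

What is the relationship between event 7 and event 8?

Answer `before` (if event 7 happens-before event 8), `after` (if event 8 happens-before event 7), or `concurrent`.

Answer: before

Derivation:
Initial: VV[0]=[0, 0, 0, 0]
Initial: VV[1]=[0, 0, 0, 0]
Initial: VV[2]=[0, 0, 0, 0]
Initial: VV[3]=[0, 0, 0, 0]
Event 1: LOCAL 3: VV[3][3]++ -> VV[3]=[0, 0, 0, 1]
Event 2: SEND 3->1: VV[3][3]++ -> VV[3]=[0, 0, 0, 2], msg_vec=[0, 0, 0, 2]; VV[1]=max(VV[1],msg_vec) then VV[1][1]++ -> VV[1]=[0, 1, 0, 2]
Event 3: LOCAL 3: VV[3][3]++ -> VV[3]=[0, 0, 0, 3]
Event 4: SEND 1->2: VV[1][1]++ -> VV[1]=[0, 2, 0, 2], msg_vec=[0, 2, 0, 2]; VV[2]=max(VV[2],msg_vec) then VV[2][2]++ -> VV[2]=[0, 2, 1, 2]
Event 5: SEND 2->1: VV[2][2]++ -> VV[2]=[0, 2, 2, 2], msg_vec=[0, 2, 2, 2]; VV[1]=max(VV[1],msg_vec) then VV[1][1]++ -> VV[1]=[0, 3, 2, 2]
Event 6: LOCAL 2: VV[2][2]++ -> VV[2]=[0, 2, 3, 2]
Event 7: SEND 3->1: VV[3][3]++ -> VV[3]=[0, 0, 0, 4], msg_vec=[0, 0, 0, 4]; VV[1]=max(VV[1],msg_vec) then VV[1][1]++ -> VV[1]=[0, 4, 2, 4]
Event 8: LOCAL 3: VV[3][3]++ -> VV[3]=[0, 0, 0, 5]
Event 7 stamp: [0, 0, 0, 4]
Event 8 stamp: [0, 0, 0, 5]
[0, 0, 0, 4] <= [0, 0, 0, 5]? True
[0, 0, 0, 5] <= [0, 0, 0, 4]? False
Relation: before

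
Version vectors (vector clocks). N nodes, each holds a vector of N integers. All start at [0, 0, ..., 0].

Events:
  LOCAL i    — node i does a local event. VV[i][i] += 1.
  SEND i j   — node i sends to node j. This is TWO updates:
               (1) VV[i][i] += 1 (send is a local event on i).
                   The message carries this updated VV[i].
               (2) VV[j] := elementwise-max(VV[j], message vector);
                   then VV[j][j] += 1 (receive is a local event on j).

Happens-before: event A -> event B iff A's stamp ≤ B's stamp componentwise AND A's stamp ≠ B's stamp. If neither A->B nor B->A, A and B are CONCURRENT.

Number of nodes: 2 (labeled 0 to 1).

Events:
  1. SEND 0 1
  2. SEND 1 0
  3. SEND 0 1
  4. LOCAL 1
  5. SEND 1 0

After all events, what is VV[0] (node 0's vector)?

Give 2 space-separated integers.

Answer: 4 5

Derivation:
Initial: VV[0]=[0, 0]
Initial: VV[1]=[0, 0]
Event 1: SEND 0->1: VV[0][0]++ -> VV[0]=[1, 0], msg_vec=[1, 0]; VV[1]=max(VV[1],msg_vec) then VV[1][1]++ -> VV[1]=[1, 1]
Event 2: SEND 1->0: VV[1][1]++ -> VV[1]=[1, 2], msg_vec=[1, 2]; VV[0]=max(VV[0],msg_vec) then VV[0][0]++ -> VV[0]=[2, 2]
Event 3: SEND 0->1: VV[0][0]++ -> VV[0]=[3, 2], msg_vec=[3, 2]; VV[1]=max(VV[1],msg_vec) then VV[1][1]++ -> VV[1]=[3, 3]
Event 4: LOCAL 1: VV[1][1]++ -> VV[1]=[3, 4]
Event 5: SEND 1->0: VV[1][1]++ -> VV[1]=[3, 5], msg_vec=[3, 5]; VV[0]=max(VV[0],msg_vec) then VV[0][0]++ -> VV[0]=[4, 5]
Final vectors: VV[0]=[4, 5]; VV[1]=[3, 5]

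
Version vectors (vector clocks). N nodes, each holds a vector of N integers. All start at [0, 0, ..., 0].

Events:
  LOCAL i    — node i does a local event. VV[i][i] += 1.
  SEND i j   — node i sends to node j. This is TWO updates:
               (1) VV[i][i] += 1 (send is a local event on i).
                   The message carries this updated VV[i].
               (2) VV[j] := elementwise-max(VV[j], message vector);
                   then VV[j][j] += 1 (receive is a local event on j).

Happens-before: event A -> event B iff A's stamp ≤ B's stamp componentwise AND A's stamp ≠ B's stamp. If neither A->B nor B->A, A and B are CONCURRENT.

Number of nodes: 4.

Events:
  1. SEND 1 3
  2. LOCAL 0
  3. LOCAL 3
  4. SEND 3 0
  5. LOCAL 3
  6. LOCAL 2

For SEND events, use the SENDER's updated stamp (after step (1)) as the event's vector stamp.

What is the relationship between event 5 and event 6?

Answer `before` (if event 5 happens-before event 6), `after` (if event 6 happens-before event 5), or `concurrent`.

Initial: VV[0]=[0, 0, 0, 0]
Initial: VV[1]=[0, 0, 0, 0]
Initial: VV[2]=[0, 0, 0, 0]
Initial: VV[3]=[0, 0, 0, 0]
Event 1: SEND 1->3: VV[1][1]++ -> VV[1]=[0, 1, 0, 0], msg_vec=[0, 1, 0, 0]; VV[3]=max(VV[3],msg_vec) then VV[3][3]++ -> VV[3]=[0, 1, 0, 1]
Event 2: LOCAL 0: VV[0][0]++ -> VV[0]=[1, 0, 0, 0]
Event 3: LOCAL 3: VV[3][3]++ -> VV[3]=[0, 1, 0, 2]
Event 4: SEND 3->0: VV[3][3]++ -> VV[3]=[0, 1, 0, 3], msg_vec=[0, 1, 0, 3]; VV[0]=max(VV[0],msg_vec) then VV[0][0]++ -> VV[0]=[2, 1, 0, 3]
Event 5: LOCAL 3: VV[3][3]++ -> VV[3]=[0, 1, 0, 4]
Event 6: LOCAL 2: VV[2][2]++ -> VV[2]=[0, 0, 1, 0]
Event 5 stamp: [0, 1, 0, 4]
Event 6 stamp: [0, 0, 1, 0]
[0, 1, 0, 4] <= [0, 0, 1, 0]? False
[0, 0, 1, 0] <= [0, 1, 0, 4]? False
Relation: concurrent

Answer: concurrent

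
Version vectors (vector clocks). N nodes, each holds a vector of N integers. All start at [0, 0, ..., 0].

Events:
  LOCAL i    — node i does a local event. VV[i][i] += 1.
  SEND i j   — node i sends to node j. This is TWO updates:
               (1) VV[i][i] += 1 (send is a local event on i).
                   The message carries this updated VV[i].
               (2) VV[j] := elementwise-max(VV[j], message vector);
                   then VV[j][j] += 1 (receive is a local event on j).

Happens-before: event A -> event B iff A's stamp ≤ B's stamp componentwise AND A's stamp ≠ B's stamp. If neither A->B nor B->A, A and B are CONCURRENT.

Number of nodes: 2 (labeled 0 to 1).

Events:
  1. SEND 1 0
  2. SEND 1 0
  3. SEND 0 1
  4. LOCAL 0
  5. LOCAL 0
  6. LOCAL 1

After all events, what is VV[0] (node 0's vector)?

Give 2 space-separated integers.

Initial: VV[0]=[0, 0]
Initial: VV[1]=[0, 0]
Event 1: SEND 1->0: VV[1][1]++ -> VV[1]=[0, 1], msg_vec=[0, 1]; VV[0]=max(VV[0],msg_vec) then VV[0][0]++ -> VV[0]=[1, 1]
Event 2: SEND 1->0: VV[1][1]++ -> VV[1]=[0, 2], msg_vec=[0, 2]; VV[0]=max(VV[0],msg_vec) then VV[0][0]++ -> VV[0]=[2, 2]
Event 3: SEND 0->1: VV[0][0]++ -> VV[0]=[3, 2], msg_vec=[3, 2]; VV[1]=max(VV[1],msg_vec) then VV[1][1]++ -> VV[1]=[3, 3]
Event 4: LOCAL 0: VV[0][0]++ -> VV[0]=[4, 2]
Event 5: LOCAL 0: VV[0][0]++ -> VV[0]=[5, 2]
Event 6: LOCAL 1: VV[1][1]++ -> VV[1]=[3, 4]
Final vectors: VV[0]=[5, 2]; VV[1]=[3, 4]

Answer: 5 2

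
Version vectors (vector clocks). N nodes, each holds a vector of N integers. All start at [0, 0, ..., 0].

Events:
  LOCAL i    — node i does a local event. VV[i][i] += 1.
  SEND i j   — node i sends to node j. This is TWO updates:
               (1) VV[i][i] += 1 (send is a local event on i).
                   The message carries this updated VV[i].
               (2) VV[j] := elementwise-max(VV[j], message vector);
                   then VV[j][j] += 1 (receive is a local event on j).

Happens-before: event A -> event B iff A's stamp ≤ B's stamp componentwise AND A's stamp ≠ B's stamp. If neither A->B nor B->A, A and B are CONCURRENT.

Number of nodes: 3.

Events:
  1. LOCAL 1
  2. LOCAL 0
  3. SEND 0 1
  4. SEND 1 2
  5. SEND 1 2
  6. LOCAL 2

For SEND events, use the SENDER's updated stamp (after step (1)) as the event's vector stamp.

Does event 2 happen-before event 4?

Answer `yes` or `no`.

Answer: yes

Derivation:
Initial: VV[0]=[0, 0, 0]
Initial: VV[1]=[0, 0, 0]
Initial: VV[2]=[0, 0, 0]
Event 1: LOCAL 1: VV[1][1]++ -> VV[1]=[0, 1, 0]
Event 2: LOCAL 0: VV[0][0]++ -> VV[0]=[1, 0, 0]
Event 3: SEND 0->1: VV[0][0]++ -> VV[0]=[2, 0, 0], msg_vec=[2, 0, 0]; VV[1]=max(VV[1],msg_vec) then VV[1][1]++ -> VV[1]=[2, 2, 0]
Event 4: SEND 1->2: VV[1][1]++ -> VV[1]=[2, 3, 0], msg_vec=[2, 3, 0]; VV[2]=max(VV[2],msg_vec) then VV[2][2]++ -> VV[2]=[2, 3, 1]
Event 5: SEND 1->2: VV[1][1]++ -> VV[1]=[2, 4, 0], msg_vec=[2, 4, 0]; VV[2]=max(VV[2],msg_vec) then VV[2][2]++ -> VV[2]=[2, 4, 2]
Event 6: LOCAL 2: VV[2][2]++ -> VV[2]=[2, 4, 3]
Event 2 stamp: [1, 0, 0]
Event 4 stamp: [2, 3, 0]
[1, 0, 0] <= [2, 3, 0]? True. Equal? False. Happens-before: True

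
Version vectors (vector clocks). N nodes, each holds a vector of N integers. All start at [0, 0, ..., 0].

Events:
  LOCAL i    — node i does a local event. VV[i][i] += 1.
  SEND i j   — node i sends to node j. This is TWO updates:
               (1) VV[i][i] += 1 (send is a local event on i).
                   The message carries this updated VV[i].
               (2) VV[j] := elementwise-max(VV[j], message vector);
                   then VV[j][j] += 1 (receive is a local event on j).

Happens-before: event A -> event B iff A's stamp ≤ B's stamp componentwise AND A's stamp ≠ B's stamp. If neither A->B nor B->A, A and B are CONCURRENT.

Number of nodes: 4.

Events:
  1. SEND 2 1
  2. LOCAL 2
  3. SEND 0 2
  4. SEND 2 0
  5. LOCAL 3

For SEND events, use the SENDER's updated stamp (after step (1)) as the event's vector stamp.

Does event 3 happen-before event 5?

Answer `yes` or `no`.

Answer: no

Derivation:
Initial: VV[0]=[0, 0, 0, 0]
Initial: VV[1]=[0, 0, 0, 0]
Initial: VV[2]=[0, 0, 0, 0]
Initial: VV[3]=[0, 0, 0, 0]
Event 1: SEND 2->1: VV[2][2]++ -> VV[2]=[0, 0, 1, 0], msg_vec=[0, 0, 1, 0]; VV[1]=max(VV[1],msg_vec) then VV[1][1]++ -> VV[1]=[0, 1, 1, 0]
Event 2: LOCAL 2: VV[2][2]++ -> VV[2]=[0, 0, 2, 0]
Event 3: SEND 0->2: VV[0][0]++ -> VV[0]=[1, 0, 0, 0], msg_vec=[1, 0, 0, 0]; VV[2]=max(VV[2],msg_vec) then VV[2][2]++ -> VV[2]=[1, 0, 3, 0]
Event 4: SEND 2->0: VV[2][2]++ -> VV[2]=[1, 0, 4, 0], msg_vec=[1, 0, 4, 0]; VV[0]=max(VV[0],msg_vec) then VV[0][0]++ -> VV[0]=[2, 0, 4, 0]
Event 5: LOCAL 3: VV[3][3]++ -> VV[3]=[0, 0, 0, 1]
Event 3 stamp: [1, 0, 0, 0]
Event 5 stamp: [0, 0, 0, 1]
[1, 0, 0, 0] <= [0, 0, 0, 1]? False. Equal? False. Happens-before: False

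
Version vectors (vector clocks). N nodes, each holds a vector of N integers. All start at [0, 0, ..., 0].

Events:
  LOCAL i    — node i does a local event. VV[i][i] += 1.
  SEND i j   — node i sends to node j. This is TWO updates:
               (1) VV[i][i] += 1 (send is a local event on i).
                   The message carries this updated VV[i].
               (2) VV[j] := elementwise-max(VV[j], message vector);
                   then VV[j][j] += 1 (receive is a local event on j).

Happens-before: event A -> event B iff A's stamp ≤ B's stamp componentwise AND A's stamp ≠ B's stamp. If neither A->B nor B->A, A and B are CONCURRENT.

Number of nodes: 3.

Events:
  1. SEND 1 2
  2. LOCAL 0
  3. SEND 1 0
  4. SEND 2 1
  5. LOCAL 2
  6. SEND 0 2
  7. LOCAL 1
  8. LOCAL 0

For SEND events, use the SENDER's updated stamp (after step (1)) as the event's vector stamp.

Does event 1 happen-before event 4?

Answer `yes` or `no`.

Answer: yes

Derivation:
Initial: VV[0]=[0, 0, 0]
Initial: VV[1]=[0, 0, 0]
Initial: VV[2]=[0, 0, 0]
Event 1: SEND 1->2: VV[1][1]++ -> VV[1]=[0, 1, 0], msg_vec=[0, 1, 0]; VV[2]=max(VV[2],msg_vec) then VV[2][2]++ -> VV[2]=[0, 1, 1]
Event 2: LOCAL 0: VV[0][0]++ -> VV[0]=[1, 0, 0]
Event 3: SEND 1->0: VV[1][1]++ -> VV[1]=[0, 2, 0], msg_vec=[0, 2, 0]; VV[0]=max(VV[0],msg_vec) then VV[0][0]++ -> VV[0]=[2, 2, 0]
Event 4: SEND 2->1: VV[2][2]++ -> VV[2]=[0, 1, 2], msg_vec=[0, 1, 2]; VV[1]=max(VV[1],msg_vec) then VV[1][1]++ -> VV[1]=[0, 3, 2]
Event 5: LOCAL 2: VV[2][2]++ -> VV[2]=[0, 1, 3]
Event 6: SEND 0->2: VV[0][0]++ -> VV[0]=[3, 2, 0], msg_vec=[3, 2, 0]; VV[2]=max(VV[2],msg_vec) then VV[2][2]++ -> VV[2]=[3, 2, 4]
Event 7: LOCAL 1: VV[1][1]++ -> VV[1]=[0, 4, 2]
Event 8: LOCAL 0: VV[0][0]++ -> VV[0]=[4, 2, 0]
Event 1 stamp: [0, 1, 0]
Event 4 stamp: [0, 1, 2]
[0, 1, 0] <= [0, 1, 2]? True. Equal? False. Happens-before: True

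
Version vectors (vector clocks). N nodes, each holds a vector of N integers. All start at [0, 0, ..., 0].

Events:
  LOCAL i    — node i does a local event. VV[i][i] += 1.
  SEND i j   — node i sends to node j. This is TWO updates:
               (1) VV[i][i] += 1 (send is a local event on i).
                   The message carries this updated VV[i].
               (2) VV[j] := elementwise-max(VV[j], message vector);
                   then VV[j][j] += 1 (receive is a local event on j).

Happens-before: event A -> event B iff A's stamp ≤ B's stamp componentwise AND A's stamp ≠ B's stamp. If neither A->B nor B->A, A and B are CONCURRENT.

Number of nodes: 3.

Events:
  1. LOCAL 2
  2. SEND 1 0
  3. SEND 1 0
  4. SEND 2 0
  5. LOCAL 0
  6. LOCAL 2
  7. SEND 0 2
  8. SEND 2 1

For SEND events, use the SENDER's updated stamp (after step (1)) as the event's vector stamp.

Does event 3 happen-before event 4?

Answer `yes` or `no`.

Initial: VV[0]=[0, 0, 0]
Initial: VV[1]=[0, 0, 0]
Initial: VV[2]=[0, 0, 0]
Event 1: LOCAL 2: VV[2][2]++ -> VV[2]=[0, 0, 1]
Event 2: SEND 1->0: VV[1][1]++ -> VV[1]=[0, 1, 0], msg_vec=[0, 1, 0]; VV[0]=max(VV[0],msg_vec) then VV[0][0]++ -> VV[0]=[1, 1, 0]
Event 3: SEND 1->0: VV[1][1]++ -> VV[1]=[0, 2, 0], msg_vec=[0, 2, 0]; VV[0]=max(VV[0],msg_vec) then VV[0][0]++ -> VV[0]=[2, 2, 0]
Event 4: SEND 2->0: VV[2][2]++ -> VV[2]=[0, 0, 2], msg_vec=[0, 0, 2]; VV[0]=max(VV[0],msg_vec) then VV[0][0]++ -> VV[0]=[3, 2, 2]
Event 5: LOCAL 0: VV[0][0]++ -> VV[0]=[4, 2, 2]
Event 6: LOCAL 2: VV[2][2]++ -> VV[2]=[0, 0, 3]
Event 7: SEND 0->2: VV[0][0]++ -> VV[0]=[5, 2, 2], msg_vec=[5, 2, 2]; VV[2]=max(VV[2],msg_vec) then VV[2][2]++ -> VV[2]=[5, 2, 4]
Event 8: SEND 2->1: VV[2][2]++ -> VV[2]=[5, 2, 5], msg_vec=[5, 2, 5]; VV[1]=max(VV[1],msg_vec) then VV[1][1]++ -> VV[1]=[5, 3, 5]
Event 3 stamp: [0, 2, 0]
Event 4 stamp: [0, 0, 2]
[0, 2, 0] <= [0, 0, 2]? False. Equal? False. Happens-before: False

Answer: no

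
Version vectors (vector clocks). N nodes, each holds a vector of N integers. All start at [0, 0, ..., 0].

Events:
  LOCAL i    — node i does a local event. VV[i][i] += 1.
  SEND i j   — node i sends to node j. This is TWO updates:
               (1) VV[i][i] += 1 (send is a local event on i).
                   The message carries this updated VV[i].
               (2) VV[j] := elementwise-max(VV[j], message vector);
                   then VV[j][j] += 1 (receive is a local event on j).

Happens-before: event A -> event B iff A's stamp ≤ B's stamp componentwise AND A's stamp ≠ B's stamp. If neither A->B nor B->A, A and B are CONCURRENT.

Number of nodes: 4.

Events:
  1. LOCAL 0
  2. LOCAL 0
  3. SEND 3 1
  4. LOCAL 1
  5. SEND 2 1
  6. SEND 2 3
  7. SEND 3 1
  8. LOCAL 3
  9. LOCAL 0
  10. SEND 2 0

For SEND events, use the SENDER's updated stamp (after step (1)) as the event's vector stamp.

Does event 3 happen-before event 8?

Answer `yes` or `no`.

Initial: VV[0]=[0, 0, 0, 0]
Initial: VV[1]=[0, 0, 0, 0]
Initial: VV[2]=[0, 0, 0, 0]
Initial: VV[3]=[0, 0, 0, 0]
Event 1: LOCAL 0: VV[0][0]++ -> VV[0]=[1, 0, 0, 0]
Event 2: LOCAL 0: VV[0][0]++ -> VV[0]=[2, 0, 0, 0]
Event 3: SEND 3->1: VV[3][3]++ -> VV[3]=[0, 0, 0, 1], msg_vec=[0, 0, 0, 1]; VV[1]=max(VV[1],msg_vec) then VV[1][1]++ -> VV[1]=[0, 1, 0, 1]
Event 4: LOCAL 1: VV[1][1]++ -> VV[1]=[0, 2, 0, 1]
Event 5: SEND 2->1: VV[2][2]++ -> VV[2]=[0, 0, 1, 0], msg_vec=[0, 0, 1, 0]; VV[1]=max(VV[1],msg_vec) then VV[1][1]++ -> VV[1]=[0, 3, 1, 1]
Event 6: SEND 2->3: VV[2][2]++ -> VV[2]=[0, 0, 2, 0], msg_vec=[0, 0, 2, 0]; VV[3]=max(VV[3],msg_vec) then VV[3][3]++ -> VV[3]=[0, 0, 2, 2]
Event 7: SEND 3->1: VV[3][3]++ -> VV[3]=[0, 0, 2, 3], msg_vec=[0, 0, 2, 3]; VV[1]=max(VV[1],msg_vec) then VV[1][1]++ -> VV[1]=[0, 4, 2, 3]
Event 8: LOCAL 3: VV[3][3]++ -> VV[3]=[0, 0, 2, 4]
Event 9: LOCAL 0: VV[0][0]++ -> VV[0]=[3, 0, 0, 0]
Event 10: SEND 2->0: VV[2][2]++ -> VV[2]=[0, 0, 3, 0], msg_vec=[0, 0, 3, 0]; VV[0]=max(VV[0],msg_vec) then VV[0][0]++ -> VV[0]=[4, 0, 3, 0]
Event 3 stamp: [0, 0, 0, 1]
Event 8 stamp: [0, 0, 2, 4]
[0, 0, 0, 1] <= [0, 0, 2, 4]? True. Equal? False. Happens-before: True

Answer: yes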